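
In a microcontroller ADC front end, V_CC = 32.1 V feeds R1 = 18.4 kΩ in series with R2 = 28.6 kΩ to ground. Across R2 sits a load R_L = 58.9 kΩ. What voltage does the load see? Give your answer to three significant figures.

R2 ‖ R_L = (28.6 × 58.9)/(28.6 + 58.9) = 19.25 kΩ.
Now apply the divider: V_out = 32.1 × 0.5113 = 16.41 V.

V_out ≈ 16.4 V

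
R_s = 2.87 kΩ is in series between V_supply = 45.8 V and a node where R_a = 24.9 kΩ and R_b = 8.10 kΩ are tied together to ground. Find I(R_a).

I ≈ 1.25 mA

Parallel bank: R_p = 1/(1/24.9 + 1/8.10) = 6.112 kΩ.
V_A = 45.8 × 6.112/8.982 = 31.17 V.
I(R_a) = V_A / R_a = 31.17/24.9 = 1.252 mA.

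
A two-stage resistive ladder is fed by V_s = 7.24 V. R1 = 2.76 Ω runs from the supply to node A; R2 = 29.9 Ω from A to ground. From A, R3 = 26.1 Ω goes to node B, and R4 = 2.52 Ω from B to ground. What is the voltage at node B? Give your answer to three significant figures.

V_B ≈ 0.536 V

Looking into the second stage from A: R3 + R4 = 28.62 Ω appears in parallel with R2.
R2 ‖ (R3+R4) = 14.62 Ω.
First divider: V_A = V_s · 14.62/(2.76 + 14.62) = 6.090 V.
V_B = V_A × 0.08805 = 0.5363 V.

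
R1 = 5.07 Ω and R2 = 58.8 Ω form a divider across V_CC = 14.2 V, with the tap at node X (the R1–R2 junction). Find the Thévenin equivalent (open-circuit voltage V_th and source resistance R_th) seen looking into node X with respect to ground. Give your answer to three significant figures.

V_th ≈ 13.1 V, R_th ≈ 4.67 Ω

Open-circuit (no load on X): V_th = V_CC · R2/(R1 + R2) = 14.2 × 58.8/(5.070 + 58.8) = 13.07 V.
With V_CC suppressed (replaced by a short), R_th = R1 ‖ R2 = (5.070 × 58.8)/(5.070 + 58.8) = 4.668 Ω.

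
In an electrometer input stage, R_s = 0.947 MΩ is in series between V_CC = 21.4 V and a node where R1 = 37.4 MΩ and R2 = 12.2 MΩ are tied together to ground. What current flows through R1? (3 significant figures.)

Parallel bank: R_p = 1/(1/37.4 + 1/12.2) = 9.199 MΩ.
Node voltage V_A = V_CC · R_p/(R_s + R_p) = 21.4 × 0.9067 = 19.40 V.
Branch current I = V_A/R1 = 19.40/37.4 = 0.5188 µA.

I ≈ 0.519 µA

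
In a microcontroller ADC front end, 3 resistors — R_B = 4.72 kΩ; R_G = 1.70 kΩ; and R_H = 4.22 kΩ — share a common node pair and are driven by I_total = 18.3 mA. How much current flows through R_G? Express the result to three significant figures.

I ≈ 10.4 mA

Conductances: ΣG = 1/4.72 + 1/1.70 + 1/4.22 = 1.037 (1/kΩ).
By the current-divider rule, I = I_total · G_k/ΣG = 18.3 × 0.5672 = 10.38 mA.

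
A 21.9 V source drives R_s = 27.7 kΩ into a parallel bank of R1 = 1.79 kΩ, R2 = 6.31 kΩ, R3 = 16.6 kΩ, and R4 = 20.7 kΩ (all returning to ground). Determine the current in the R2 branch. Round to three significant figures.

Equivalent of the parallel group: R_p = 1.211 kΩ.
V_A by voltage divider: V_A = 21.9 × 1.211/(27.7 + 1.211) = 0.9174 V.
I(R2) = V_A / R2 = 0.9174/6.31 = 0.1454 mA.

I ≈ 0.145 mA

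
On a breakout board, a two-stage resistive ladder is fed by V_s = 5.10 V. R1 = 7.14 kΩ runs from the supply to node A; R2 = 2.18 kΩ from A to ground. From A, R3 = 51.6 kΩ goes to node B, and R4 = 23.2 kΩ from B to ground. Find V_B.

The second stage (R3 + R4 = 74.80 kΩ) loads node A in parallel with R2.
Effective lower resistance at A: R2 ‖ 74.80 = 2.118 kΩ.
So V_A = 5.10 × 0.2288 = 1.167 V.
Then the unloaded second divider: V_B = V_A × R4/(R3+R4) = 1.167 × 0.3102 = 0.3619 V.

V_B ≈ 0.362 V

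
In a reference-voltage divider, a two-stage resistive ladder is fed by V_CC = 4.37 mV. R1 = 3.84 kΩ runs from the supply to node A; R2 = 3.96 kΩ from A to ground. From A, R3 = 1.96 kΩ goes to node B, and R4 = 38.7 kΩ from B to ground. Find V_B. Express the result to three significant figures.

V_B ≈ 2.02 mV

The second stage (R3 + R4 = 40.66 kΩ) loads node A in parallel with R2.
Effective lower resistance at A: R2 ‖ 40.66 = 3.609 kΩ.
V_A = 4.37 × 3.609/(3.84 + 3.609) = 2.117 mV.
Stage 2 is unloaded, so V_B = V_A · R4/(R3+R4) = 2.117 × 38.7/40.66 = 2.015 mV.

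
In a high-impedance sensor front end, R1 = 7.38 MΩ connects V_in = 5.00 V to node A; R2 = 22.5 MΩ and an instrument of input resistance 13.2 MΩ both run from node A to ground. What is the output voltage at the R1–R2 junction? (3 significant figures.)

V_out ≈ 2.65 V

R2 ‖ R_L = (22.5 × 13.2)/(22.5 + 13.2) = 8.319 MΩ.
Now apply the divider: V_out = 5.00 × 0.5299 = 2.650 V.
(Unloaded it would be 3.77 V; the load pulls it down.)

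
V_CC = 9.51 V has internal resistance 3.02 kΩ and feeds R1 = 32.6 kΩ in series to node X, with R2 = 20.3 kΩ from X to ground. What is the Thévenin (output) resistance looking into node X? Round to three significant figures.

R1' = 3.02 + 32.6 = 35.62 kΩ (source resistance + R1).
Zeroing V_CC shorts the top of R1' to ground, so R_th = R1' ‖ R2 = 12.93 kΩ.

R_th ≈ 12.9 kΩ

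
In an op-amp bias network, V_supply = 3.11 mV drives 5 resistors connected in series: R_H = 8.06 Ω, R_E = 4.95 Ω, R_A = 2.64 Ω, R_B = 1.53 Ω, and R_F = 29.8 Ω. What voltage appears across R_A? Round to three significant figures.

Series total: ΣR = 8.06 + 4.95 + 2.64 + 1.53 + 29.8 = 46.98 Ω.
By the voltage-divider rule, V = 3.11 × 2.640/46.98 = 0.1748 mV.

V ≈ 0.175 mV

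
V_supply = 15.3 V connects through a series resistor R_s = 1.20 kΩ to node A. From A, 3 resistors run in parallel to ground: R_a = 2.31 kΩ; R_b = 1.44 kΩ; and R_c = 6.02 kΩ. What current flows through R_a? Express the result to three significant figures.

I ≈ 2.60 mA

Combine the parallel branches: R_p = (1/2.31 + 1/1.44 + 1/6.02)⁻¹ = 0.7731 kΩ.
V_A by voltage divider: V_A = 15.3 × 0.7731/(1.20 + 0.7731) = 5.995 V.
I(R_a) = V_A / R_a = 5.995/2.31 = 2.595 mA.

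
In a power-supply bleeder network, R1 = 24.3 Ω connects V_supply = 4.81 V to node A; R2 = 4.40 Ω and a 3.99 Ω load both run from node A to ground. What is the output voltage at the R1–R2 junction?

V_out ≈ 0.381 V

R2 ‖ R_L = (4.40 × 3.99)/(4.40 + 3.99) = 2.092 Ω.
Now apply the divider: V_out = 4.81 × 0.07928 = 0.3814 V.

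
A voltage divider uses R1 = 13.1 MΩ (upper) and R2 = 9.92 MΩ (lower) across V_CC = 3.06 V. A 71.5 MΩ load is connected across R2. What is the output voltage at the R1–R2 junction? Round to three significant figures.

V_out ≈ 1.22 V

First combine the lower leg with the load: R2 ‖ R_L = 8.711 MΩ.
Now apply the divider: V_out = 3.06 × 0.3994 = 1.222 V.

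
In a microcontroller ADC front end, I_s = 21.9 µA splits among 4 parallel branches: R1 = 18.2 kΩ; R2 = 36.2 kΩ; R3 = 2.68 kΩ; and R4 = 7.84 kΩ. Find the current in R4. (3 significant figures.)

Total conductance ΣG = 1/18.2 + 1/36.2 + 1/2.68 + 1/7.84 = 0.5833 (units of 1/kΩ).
By the current-divider rule, I = I_s · G_k/ΣG = 21.9 × 0.2187 = 4.789 µA.

I ≈ 4.79 µA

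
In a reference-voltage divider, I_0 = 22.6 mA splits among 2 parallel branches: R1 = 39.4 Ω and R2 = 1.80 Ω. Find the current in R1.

I ≈ 0.987 mA

For two parallel branches, I_k = I_0 · (other R)/(sum of R).
So I = 22.6 × 1.80/41.20 = 0.9874 mA.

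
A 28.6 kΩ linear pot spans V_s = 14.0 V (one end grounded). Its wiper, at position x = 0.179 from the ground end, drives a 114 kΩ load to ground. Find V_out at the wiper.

V_out ≈ 2.42 V

The pot divides into 23.48 kΩ above the wiper and 5.119 kΩ below.
R_L loads the lower segment: effective lower R = 4.899 kΩ.
Loaded-divider output: V_out = 14.0 × 0.1726 = 2.417 V.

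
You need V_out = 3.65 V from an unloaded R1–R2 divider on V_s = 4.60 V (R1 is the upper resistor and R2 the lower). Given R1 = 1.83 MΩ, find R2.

The divider ratio is R2/(R1+R2) = 3.65/4.60 = 0.7935.
Rearranging, R2 = R1·k/(1−k) = 1.83 × 3.842 = 7.031 MΩ.

R2 ≈ 7.03 MΩ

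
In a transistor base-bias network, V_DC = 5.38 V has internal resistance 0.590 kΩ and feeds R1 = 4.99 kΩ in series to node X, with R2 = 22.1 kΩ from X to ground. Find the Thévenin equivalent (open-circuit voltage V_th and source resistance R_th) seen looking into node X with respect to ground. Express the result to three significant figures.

R1' = 0.590 + 4.99 = 5.580 kΩ (source resistance + R1).
With X open, the divider is unloaded: V_th = 5.38 × 22.1/27.68 = 4.295 V.
Looking into X with the source shorted: R_th = R1'·R2/(R1'+R2) = 5.580 × 22.1/27.68 = 4.455 kΩ.

V_th ≈ 4.30 V, R_th ≈ 4.46 kΩ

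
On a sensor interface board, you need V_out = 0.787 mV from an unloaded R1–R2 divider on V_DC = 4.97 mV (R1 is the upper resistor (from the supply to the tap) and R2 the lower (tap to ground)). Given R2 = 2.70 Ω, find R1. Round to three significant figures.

R1 ≈ 14.4 Ω

Required fraction k = V_out/V_DC = 0.1584.
R1 = R2·(1/k − 1) = 2.70 × 5.315 = 14.35 Ω.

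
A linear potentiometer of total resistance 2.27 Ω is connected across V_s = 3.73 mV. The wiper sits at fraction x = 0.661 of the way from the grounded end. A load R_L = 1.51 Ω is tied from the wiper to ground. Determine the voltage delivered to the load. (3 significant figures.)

Lower segment x·R_p = 1.500 Ω; upper segment (1−x)·R_p = 0.7695 Ω.
(x·R_p) ‖ R_L = 0.7526 Ω.
V_out = 3.73 × 0.7526/(0.7695 + 0.7526) = 1.844 mV.
(Unloaded: V_out = x·V_s = 2.47 mV.)

V_out ≈ 1.84 mV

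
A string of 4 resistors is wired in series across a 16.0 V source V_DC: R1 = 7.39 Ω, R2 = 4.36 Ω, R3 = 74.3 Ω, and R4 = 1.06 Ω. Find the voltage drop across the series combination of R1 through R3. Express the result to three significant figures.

Series total: ΣR = 7.39 + 4.36 + 74.3 + 1.06 = 87.11 Ω.
R_{R1..R3} = 7.39 + 4.36 + 74.3 = 86.05 Ω.
V = V_DC · R/ΣR = 16.0 × 0.9878 = 15.81 V.

V ≈ 15.8 V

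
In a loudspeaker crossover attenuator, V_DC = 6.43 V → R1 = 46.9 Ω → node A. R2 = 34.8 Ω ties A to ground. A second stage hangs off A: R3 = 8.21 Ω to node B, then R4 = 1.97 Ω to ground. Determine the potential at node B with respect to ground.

Node A sees R2 in parallel with the series input of stage 2, R3 + R4 = 10.18 Ω.
Effective lower resistance at A: R2 ‖ 10.18 = 7.876 Ω.
So V_A = 6.43 × 0.1438 = 0.9245 V.
Stage 2 is unloaded, so V_B = V_A · R4/(R3+R4) = 0.9245 × 1.97/10.18 = 0.1789 V.

V_B ≈ 0.179 V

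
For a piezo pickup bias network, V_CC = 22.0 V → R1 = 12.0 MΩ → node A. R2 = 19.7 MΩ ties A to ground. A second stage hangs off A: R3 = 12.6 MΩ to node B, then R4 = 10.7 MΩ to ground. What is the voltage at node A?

V_A ≈ 10.4 V

Node A sees R2 in parallel with the series input of stage 2, R3 + R4 = 23.30 MΩ.
Effective lower resistance at A: R2 ‖ 23.30 = 10.67 MΩ.
First divider: V_A = V_CC · 10.67/(12.0 + 10.67) = 10.36 V.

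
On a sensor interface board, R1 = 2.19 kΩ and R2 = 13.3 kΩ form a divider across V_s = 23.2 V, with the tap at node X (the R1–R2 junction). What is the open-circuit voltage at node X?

V_th ≈ 19.9 V

Open-circuit (no load on X): V_th = V_s · R2/(R1 + R2) = 23.2 × 13.3/(2.190 + 13.3) = 19.92 V.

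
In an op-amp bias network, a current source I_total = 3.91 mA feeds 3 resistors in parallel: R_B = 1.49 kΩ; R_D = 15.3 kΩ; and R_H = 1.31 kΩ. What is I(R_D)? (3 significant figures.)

I ≈ 0.170 mA

Total conductance ΣG = 1/1.49 + 1/15.3 + 1/1.31 = 1.500 (units of 1/kΩ).
R_D takes the fraction G_k/ΣG = 0.06536/1.500 = 0.04358, so I = 3.91 × 0.04358 = 0.1704 mA.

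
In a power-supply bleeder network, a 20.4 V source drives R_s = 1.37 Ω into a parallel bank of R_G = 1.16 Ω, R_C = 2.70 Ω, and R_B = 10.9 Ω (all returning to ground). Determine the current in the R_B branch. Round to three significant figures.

I ≈ 0.665 A

Parallel bank: R_p = 1/(1/1.16 + 1/2.70 + 1/10.9) = 0.7552 Ω.
Node voltage V_A = V_in · R_p/(R_s + R_p) = 20.4 × 0.3553 = 7.249 V.
Branch current I = V_A/R_B = 7.249/10.9 = 0.6651 A.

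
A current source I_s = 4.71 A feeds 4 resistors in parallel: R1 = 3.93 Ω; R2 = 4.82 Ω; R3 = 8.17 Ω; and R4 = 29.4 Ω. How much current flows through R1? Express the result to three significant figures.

I ≈ 1.94 A

Total conductance ΣG = 1/3.93 + 1/4.82 + 1/8.17 + 1/29.4 = 0.6183 (units of 1/Ω).
By the current-divider rule, I = I_s · G_k/ΣG = 4.71 × 0.4115 = 1.938 A.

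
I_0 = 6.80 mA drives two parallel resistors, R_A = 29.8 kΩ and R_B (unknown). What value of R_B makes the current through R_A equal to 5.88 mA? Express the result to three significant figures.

The fraction through R_A equals R_B/(R_A+R_B).
With f = 0.8647, R_B = R_A · f/(1−f) = 29.8 × 6.391 = 190.5 kΩ.

R_B ≈ 190 kΩ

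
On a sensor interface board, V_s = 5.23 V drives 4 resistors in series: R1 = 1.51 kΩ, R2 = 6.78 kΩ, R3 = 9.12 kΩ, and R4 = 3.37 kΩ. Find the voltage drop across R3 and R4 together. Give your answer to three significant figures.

V ≈ 3.14 V

Series total: ΣR = 1.51 + 6.78 + 9.12 + 3.37 = 20.78 kΩ.
R_{R3..R4} = 9.12 + 3.37 = 12.49 kΩ.
By the voltage-divider rule, V = 5.23 × 12.49/20.78 = 3.144 V.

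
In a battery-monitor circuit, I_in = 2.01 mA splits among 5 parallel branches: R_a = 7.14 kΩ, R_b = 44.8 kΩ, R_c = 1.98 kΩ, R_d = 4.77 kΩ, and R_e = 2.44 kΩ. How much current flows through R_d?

Conductances: ΣG = 1/7.14 + 1/44.8 + 1/1.98 + 1/4.77 + 1/2.44 = 1.287 (1/kΩ).
Current divider: I(R_d) = I_in · G_k/ΣG = 2.01 × (0.2096/1.287) = 2.01 × 0.1629 = 0.3274 mA.

I ≈ 0.327 mA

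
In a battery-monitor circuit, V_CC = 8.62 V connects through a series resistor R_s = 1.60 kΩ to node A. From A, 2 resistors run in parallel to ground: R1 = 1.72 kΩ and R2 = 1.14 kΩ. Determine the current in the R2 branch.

I ≈ 2.27 mA

Equivalent of the parallel group: R_p = 0.6856 kΩ.
Node voltage V_A = V_CC · R_p/(R_s + R_p) = 8.62 × 0.3000 = 2.586 V.
I(R2) = V_A / R2 = 2.586/1.14 = 2.268 mA.
(Equivalently: I_total = 3.771 mA, then current-divider fraction G_k/ΣG = 0.6014.)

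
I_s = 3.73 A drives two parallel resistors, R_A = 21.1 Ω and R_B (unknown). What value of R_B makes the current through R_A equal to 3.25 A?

Two-branch current divider: I_A = I_s · R_B/(R_A + R_B).
3.25/3.73 = R_B/(R_A + R_B) → R_B = R_A · (0.8713)/(1 − 0.8713) = 21.1 × 6.771 = 142.9 Ω.

R_B ≈ 143 Ω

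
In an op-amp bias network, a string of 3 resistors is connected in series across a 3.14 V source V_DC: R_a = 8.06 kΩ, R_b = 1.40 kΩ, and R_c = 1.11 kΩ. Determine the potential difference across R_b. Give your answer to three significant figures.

V ≈ 0.416 V

Total series resistance ΣR = 8.06 + 1.40 + 1.11 = 10.57 kΩ.
V = V_DC · R/ΣR = 3.14 × 0.1325 = 0.4159 V.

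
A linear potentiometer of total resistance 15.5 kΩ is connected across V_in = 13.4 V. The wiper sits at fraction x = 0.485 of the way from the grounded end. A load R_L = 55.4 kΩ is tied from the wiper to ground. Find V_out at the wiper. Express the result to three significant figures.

V_out ≈ 6.07 V

Lower segment x·R_p = 7.518 kΩ; upper segment (1−x)·R_p = 7.982 kΩ.
(x·R_p) ‖ R_L = 6.619 kΩ.
Then V_out = V_in · 6.619/(7.982 + 6.619) = 6.074 V.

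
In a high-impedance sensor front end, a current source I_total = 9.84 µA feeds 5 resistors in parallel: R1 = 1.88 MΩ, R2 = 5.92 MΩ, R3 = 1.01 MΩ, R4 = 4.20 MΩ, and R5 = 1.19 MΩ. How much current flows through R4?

Conductances: ΣG = 1/1.88 + 1/5.92 + 1/1.01 + 1/4.20 + 1/1.19 = 2.769 (1/MΩ).
R4 takes the fraction G_k/ΣG = 0.2381/2.769 = 0.08597, so I = 9.84 × 0.08597 = 0.8460 µA.

I ≈ 0.846 µA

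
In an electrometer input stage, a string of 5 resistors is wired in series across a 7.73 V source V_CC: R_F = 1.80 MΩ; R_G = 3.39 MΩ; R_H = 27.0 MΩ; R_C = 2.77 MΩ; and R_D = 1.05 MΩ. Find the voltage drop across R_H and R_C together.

V ≈ 6.39 V

Series total: ΣR = 1.80 + 3.39 + 27.0 + 2.77 + 1.05 = 36.01 MΩ.
R_{R_H..R_C} = 27.0 + 2.77 = 29.77 MΩ.
Voltage divider: V = V_CC · (29.77 / 36.01) = 7.73 × 0.8267 = 6.391 V.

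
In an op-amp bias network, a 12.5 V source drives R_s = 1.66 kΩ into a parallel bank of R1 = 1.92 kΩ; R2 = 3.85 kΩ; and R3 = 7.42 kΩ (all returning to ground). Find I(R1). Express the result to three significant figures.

I ≈ 2.58 mA

Parallel bank: R_p = 1/(1/1.92 + 1/3.85 + 1/7.42) = 1.092 kΩ.
V_A = 12.5 × 1.092/2.752 = 4.961 V.
Branch current I = V_A/R1 = 4.961/1.92 = 2.584 mA.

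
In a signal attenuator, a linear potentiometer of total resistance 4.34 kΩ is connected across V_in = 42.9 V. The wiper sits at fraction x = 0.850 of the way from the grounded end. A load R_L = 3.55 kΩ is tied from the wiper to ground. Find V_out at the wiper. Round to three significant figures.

V_out ≈ 31.5 V

The pot divides into 0.6510 kΩ above the wiper and 3.689 kΩ below.
Lower segment in parallel with the load: 3.689 ‖ 3.55 = 1.809 kΩ.
V_out = 42.9 × 1.809/(0.6510 + 1.809) = 31.55 V.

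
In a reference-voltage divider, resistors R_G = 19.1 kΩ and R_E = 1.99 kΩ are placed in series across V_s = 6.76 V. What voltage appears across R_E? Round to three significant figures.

Total series resistance ΣR = 19.1 + 1.99 = 21.09 kΩ.
Voltage divider: V = V_s · (1.990 / 21.09) = 6.76 × 0.09436 = 0.6379 V.

V ≈ 0.638 V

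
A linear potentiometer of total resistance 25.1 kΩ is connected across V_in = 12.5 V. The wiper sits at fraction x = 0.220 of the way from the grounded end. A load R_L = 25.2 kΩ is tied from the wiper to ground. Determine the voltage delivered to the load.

The pot divides into 19.58 kΩ above the wiper and 5.522 kΩ below.
(x·R_p) ‖ R_L = 4.529 kΩ.
Loaded-divider output: V_out = 12.5 × 0.1879 = 2.349 V.
(Unloaded: V_out = x·V_in = 2.75 V.)

V_out ≈ 2.35 V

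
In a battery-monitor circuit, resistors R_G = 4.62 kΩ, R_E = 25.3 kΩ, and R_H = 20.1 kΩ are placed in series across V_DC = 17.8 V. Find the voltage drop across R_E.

Series total: ΣR = 4.62 + 25.3 + 20.1 = 50.02 kΩ.
By the voltage-divider rule, V = 17.8 × 25.30/50.02 = 9.003 V.

V ≈ 9.00 V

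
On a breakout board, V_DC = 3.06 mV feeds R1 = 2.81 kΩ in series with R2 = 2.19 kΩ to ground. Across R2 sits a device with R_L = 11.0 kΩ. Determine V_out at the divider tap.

First combine the lower leg with the load: R2 ‖ R_L = 1.826 kΩ.
Voltage divider with the loaded lower leg: V_out = 3.06 × 1.826/(2.81 + 1.826) = 3.06 × 0.3939 = 1.205 mV.

V_out ≈ 1.21 mV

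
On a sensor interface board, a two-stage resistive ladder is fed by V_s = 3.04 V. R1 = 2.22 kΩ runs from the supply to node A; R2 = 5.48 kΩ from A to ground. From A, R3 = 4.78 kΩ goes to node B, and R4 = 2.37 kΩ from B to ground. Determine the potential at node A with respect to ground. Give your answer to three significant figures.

The second stage (R3 + R4 = 7.150 kΩ) loads node A in parallel with R2.
R2 ‖ (R3+R4) = 3.102 kΩ.
First divider: V_A = V_s · 3.102/(2.22 + 3.102) = 1.772 V.

V_A ≈ 1.77 V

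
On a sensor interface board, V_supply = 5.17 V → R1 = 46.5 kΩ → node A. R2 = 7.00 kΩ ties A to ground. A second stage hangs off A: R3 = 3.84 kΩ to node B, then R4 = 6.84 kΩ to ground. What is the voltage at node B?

V_B ≈ 0.276 V

The second stage (R3 + R4 = 10.68 kΩ) loads node A in parallel with R2.
Effective lower resistance at A: R2 ‖ 10.68 = 4.229 kΩ.
So V_A = 5.17 × 0.08336 = 0.4309 V.
Stage 2 is unloaded, so V_B = V_A · R4/(R3+R4) = 0.4309 × 6.84/10.68 = 0.2760 V.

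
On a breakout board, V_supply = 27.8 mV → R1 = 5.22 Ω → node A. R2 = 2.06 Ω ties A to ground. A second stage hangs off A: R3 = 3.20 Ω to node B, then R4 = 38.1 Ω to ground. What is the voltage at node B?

V_B ≈ 7.01 mV

The second stage (R3 + R4 = 41.30 Ω) loads node A in parallel with R2.
R2 ‖ (R3+R4) = 1.962 Ω.
First divider: V_A = V_supply · 1.962/(5.22 + 1.962) = 7.595 mV.
Then the unloaded second divider: V_B = V_A × R4/(R3+R4) = 7.595 × 0.9225 = 7.006 mV.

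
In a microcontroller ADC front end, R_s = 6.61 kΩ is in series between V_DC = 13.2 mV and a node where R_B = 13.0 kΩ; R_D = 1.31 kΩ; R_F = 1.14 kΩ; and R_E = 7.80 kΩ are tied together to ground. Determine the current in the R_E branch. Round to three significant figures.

Combine the parallel branches: R_p = (1/13.0 + 1/1.31 + 1/1.14 + 1/7.80)⁻¹ = 0.5418 kΩ.
V_A = 13.2 × 0.5418/7.152 = 1.000 mV.
Branch current I = V_A/R_E = 1.000/7.80 = 0.1282 µA.
(Check via current divider: I_total = 1.846 µA; share G_k/ΣG = 0.06946 → same result.)

I ≈ 0.128 µA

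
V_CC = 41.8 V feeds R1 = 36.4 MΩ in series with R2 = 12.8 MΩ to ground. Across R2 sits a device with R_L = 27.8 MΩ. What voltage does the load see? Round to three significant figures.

First combine the lower leg with the load: R2 ‖ R_L = 8.765 MΩ.
Then V_out = V_CC · R2'/(R1 + R2') = 41.8 × 8.765/45.16 = 8.112 V.

V_out ≈ 8.11 V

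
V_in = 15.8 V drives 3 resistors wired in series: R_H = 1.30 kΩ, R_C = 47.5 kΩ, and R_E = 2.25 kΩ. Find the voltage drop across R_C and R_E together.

V ≈ 15.4 V

Series total: ΣR = 1.30 + 47.5 + 2.25 = 51.05 kΩ.
R_{R_C..R_E} = 47.5 + 2.25 = 49.75 kΩ.
By the voltage-divider rule, V = 15.8 × 49.75/51.05 = 15.40 V.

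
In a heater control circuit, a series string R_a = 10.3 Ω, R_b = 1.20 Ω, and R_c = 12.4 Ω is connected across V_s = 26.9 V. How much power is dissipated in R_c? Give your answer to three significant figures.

P ≈ 15.7 W

Series current I = V_s/ΣR = 26.9/23.90 = 1.126 A.
P = I²R = 1.267 × 12.4 = 15.71 W.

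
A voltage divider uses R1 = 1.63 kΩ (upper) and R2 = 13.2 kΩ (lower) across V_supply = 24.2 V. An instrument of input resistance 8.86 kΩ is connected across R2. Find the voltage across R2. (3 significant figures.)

R2 ‖ R_L = (13.2 × 8.86)/(13.2 + 8.86) = 5.302 kΩ.
Voltage divider with the loaded lower leg: V_out = 24.2 × 5.302/(1.63 + 5.302) = 24.2 × 0.7648 = 18.51 V.

V_out ≈ 18.5 V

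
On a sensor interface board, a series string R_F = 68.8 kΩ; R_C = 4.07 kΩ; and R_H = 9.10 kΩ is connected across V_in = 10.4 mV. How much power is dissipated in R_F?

P ≈ 1.11 nW

The common current is I = 10.4/81.97 = 0.1269 µA.
V(R_F) = I·R = 8.729 mV; P = V·I = 8.729 × 0.1269 = 1.108 nW.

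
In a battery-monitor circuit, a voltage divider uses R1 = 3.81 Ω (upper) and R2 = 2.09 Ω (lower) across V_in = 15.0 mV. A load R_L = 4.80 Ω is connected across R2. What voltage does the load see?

V_out ≈ 4.15 mV

R2 ‖ R_L = (2.09 × 4.80)/(2.09 + 4.80) = 1.456 Ω.
Then V_out = V_in · R2'/(R1 + R2') = 15.0 × 1.456/5.266 = 4.147 mV.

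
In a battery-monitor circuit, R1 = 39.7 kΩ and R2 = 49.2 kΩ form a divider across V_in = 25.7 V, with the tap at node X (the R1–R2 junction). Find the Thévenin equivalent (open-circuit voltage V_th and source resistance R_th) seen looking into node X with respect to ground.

With X open, the divider is unloaded: V_th = 25.7 × 49.2/88.90 = 14.22 V.
Looking into X with the source shorted: R_th = R1·R2/(R1+R2) = 39.70 × 49.2/88.90 = 21.97 kΩ.

V_th ≈ 14.2 V, R_th ≈ 22.0 kΩ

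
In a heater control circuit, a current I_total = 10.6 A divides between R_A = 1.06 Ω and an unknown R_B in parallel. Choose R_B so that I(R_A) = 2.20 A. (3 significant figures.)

R_B ≈ 0.278 Ω

In a two-way split, I_A/I_total = R_B/(R_A + R_B).
2.20/10.6 = R_B/(R_A + R_B) → R_B = R_A · (0.2075)/(1 − 0.2075) = 1.06 × 0.2619 = 0.2776 Ω.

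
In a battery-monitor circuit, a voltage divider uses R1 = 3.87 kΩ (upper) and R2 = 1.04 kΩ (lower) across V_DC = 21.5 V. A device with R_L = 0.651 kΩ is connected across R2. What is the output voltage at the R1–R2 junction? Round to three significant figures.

V_out ≈ 2.02 V

The load sits in parallel with R2, giving an effective lower resistance R2' = R2·R_L/(R2+R_L) = 0.4004 kΩ.
Now apply the divider: V_out = 21.5 × 0.09376 = 2.016 V.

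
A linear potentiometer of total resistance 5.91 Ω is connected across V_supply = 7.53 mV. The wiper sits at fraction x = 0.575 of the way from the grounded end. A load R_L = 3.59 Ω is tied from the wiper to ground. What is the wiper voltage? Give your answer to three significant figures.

Split the track: R_lower = x·R_p = 3.398 Ω, R_upper = (1−x)·R_p = 2.512 Ω.
Lower segment in parallel with the load: 3.398 ‖ 3.59 = 1.746 Ω.
V_out = 7.53 × 1.746/(2.512 + 1.746) = 3.088 mV.

V_out ≈ 3.09 mV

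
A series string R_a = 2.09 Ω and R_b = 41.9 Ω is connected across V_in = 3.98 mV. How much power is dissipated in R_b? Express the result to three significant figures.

Series current I = V_in/ΣR = 3.98/43.99 = 0.09048 mA.
V(R_b) = I·R = 3.791 mV; P = V·I = 3.791 × 0.09048 = 0.3430 µW.

P ≈ 0.343 µW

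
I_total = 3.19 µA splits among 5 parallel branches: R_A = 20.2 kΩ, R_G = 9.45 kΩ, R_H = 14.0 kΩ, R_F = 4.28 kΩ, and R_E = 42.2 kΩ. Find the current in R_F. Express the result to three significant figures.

Total conductance ΣG = 1/20.2 + 1/9.45 + 1/14.0 + 1/4.28 + 1/42.2 = 0.4841 (units of 1/kΩ).
By the current-divider rule, I = I_total · G_k/ΣG = 3.19 × 0.4826 = 1.540 µA.

I ≈ 1.54 µA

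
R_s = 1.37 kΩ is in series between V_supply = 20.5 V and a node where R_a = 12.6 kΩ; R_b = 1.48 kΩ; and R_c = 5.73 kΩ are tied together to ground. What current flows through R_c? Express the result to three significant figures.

I ≈ 1.57 mA

Equivalent of the parallel group: R_p = 1.076 kΩ.
V_A = 20.5 × 1.076/2.446 = 9.017 V.
I(R_c) = V_A / R_c = 9.017/5.73 = 1.574 mA.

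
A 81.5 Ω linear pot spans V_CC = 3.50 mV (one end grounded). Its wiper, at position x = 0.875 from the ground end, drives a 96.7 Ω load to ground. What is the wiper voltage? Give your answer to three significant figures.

V_out ≈ 2.80 mV

Split the track: R_lower = x·R_p = 71.31 Ω, R_upper = (1−x)·R_p = 10.19 Ω.
(x·R_p) ‖ R_L = 41.04 Ω.
Then V_out = V_CC · 41.04/(10.19 + 41.04) = 2.804 mV.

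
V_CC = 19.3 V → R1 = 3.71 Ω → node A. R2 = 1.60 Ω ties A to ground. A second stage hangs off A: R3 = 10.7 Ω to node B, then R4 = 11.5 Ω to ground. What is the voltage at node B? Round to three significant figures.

V_B ≈ 2.87 V

Looking into the second stage from A: R3 + R4 = 22.20 Ω appears in parallel with R2.
R2 ‖ (R3+R4) = 1.492 Ω.
First divider: V_A = V_CC · 1.492/(3.71 + 1.492) = 5.537 V.
Stage 2 is unloaded, so V_B = V_A · R4/(R3+R4) = 5.537 × 11.5/22.20 = 2.868 V.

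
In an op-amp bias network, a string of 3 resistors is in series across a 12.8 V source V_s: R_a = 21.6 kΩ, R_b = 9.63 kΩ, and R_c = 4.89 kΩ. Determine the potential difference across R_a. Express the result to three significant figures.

V ≈ 7.65 V

Total series resistance ΣR = 21.6 + 9.63 + 4.89 = 36.12 kΩ.
V = V_s · R/ΣR = 12.8 × 0.5980 = 7.654 V.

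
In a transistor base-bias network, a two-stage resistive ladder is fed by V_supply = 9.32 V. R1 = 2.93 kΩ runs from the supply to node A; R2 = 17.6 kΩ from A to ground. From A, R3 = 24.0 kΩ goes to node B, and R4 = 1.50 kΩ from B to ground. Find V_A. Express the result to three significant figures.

The second stage (R3 + R4 = 25.50 kΩ) loads node A in parallel with R2.
R2 ‖ (R3+R4) = 10.41 kΩ.
So V_A = 9.32 × 0.7804 = 7.273 V.

V_A ≈ 7.27 V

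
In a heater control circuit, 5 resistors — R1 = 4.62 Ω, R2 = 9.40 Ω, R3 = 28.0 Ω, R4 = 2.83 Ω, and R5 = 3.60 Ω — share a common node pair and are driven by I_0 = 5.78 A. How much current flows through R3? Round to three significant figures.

I ≈ 0.209 A

ΣG = 1/4.62 + 1/9.40 + 1/28.0 + 1/2.83 + 1/3.60 = 0.9897.
Current divider: I(R3) = I_0 · G_k/ΣG = 5.78 × (0.03571/0.9897) = 5.78 × 0.03609 = 0.2086 A.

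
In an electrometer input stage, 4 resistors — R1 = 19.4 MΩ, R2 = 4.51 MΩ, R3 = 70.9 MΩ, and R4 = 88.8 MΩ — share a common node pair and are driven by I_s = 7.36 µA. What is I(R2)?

I ≈ 5.46 µA

Conductances: ΣG = 1/19.4 + 1/4.51 + 1/70.9 + 1/88.8 = 0.2986 (1/MΩ).
By the current-divider rule, I = I_s · G_k/ΣG = 7.36 × 0.7425 = 5.465 µA.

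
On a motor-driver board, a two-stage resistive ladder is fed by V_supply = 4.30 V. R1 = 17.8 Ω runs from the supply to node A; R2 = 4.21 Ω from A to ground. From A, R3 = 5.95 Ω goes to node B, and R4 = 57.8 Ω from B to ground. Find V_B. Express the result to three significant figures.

The second stage (R3 + R4 = 63.75 Ω) loads node A in parallel with R2.
Effective lower resistance at A: R2 ‖ 63.75 = 3.949 Ω.
V_A = 4.30 × 3.949/(17.8 + 3.949) = 0.7808 V.
Then the unloaded second divider: V_B = V_A × R4/(R3+R4) = 0.7808 × 0.9067 = 0.7079 V.

V_B ≈ 0.708 V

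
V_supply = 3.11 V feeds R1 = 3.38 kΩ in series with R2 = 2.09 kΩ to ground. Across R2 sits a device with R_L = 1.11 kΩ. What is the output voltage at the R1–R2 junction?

V_out ≈ 0.549 V

R2 ‖ R_L = (2.09 × 1.11)/(2.09 + 1.11) = 0.7250 kΩ.
Then V_out = V_supply · R2'/(R1 + R2') = 3.11 × 0.7250/4.105 = 0.5492 V.
(Unloaded it would be 1.19 V; the load pulls it down.)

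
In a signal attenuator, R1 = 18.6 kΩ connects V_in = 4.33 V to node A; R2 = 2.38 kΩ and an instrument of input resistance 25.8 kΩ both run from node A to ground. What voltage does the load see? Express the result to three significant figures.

V_out ≈ 0.454 V

First combine the lower leg with the load: R2 ‖ R_L = 2.179 kΩ.
Then V_out = V_in · R2'/(R1 + R2') = 4.33 × 2.179/20.78 = 0.4541 V.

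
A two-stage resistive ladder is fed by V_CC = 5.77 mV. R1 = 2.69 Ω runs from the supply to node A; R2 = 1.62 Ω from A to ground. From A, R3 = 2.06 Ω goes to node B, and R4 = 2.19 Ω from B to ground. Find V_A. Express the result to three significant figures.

V_A ≈ 1.75 mV

Looking into the second stage from A: R3 + R4 = 4.250 Ω appears in parallel with R2.
Effective lower resistance at A: R2 ‖ 4.250 = 1.173 Ω.
V_A = 5.77 × 1.173/(2.69 + 1.173) = 1.752 mV.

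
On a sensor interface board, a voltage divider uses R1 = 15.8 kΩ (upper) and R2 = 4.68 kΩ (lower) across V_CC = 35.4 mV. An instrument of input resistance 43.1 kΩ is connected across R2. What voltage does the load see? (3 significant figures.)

The load sits in parallel with R2, giving an effective lower resistance R2' = R2·R_L/(R2+R_L) = 4.222 kΩ.
Then V_out = V_CC · R2'/(R1 + R2') = 35.4 × 4.222/20.02 = 7.464 mV.

V_out ≈ 7.46 mV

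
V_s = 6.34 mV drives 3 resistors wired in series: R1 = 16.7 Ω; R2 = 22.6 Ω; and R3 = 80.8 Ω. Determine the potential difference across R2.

ΣR = 16.7 + 22.6 + 80.8 = 120.1 Ω.
By the voltage-divider rule, V = 6.34 × 22.60/120.1 = 1.193 mV.

V ≈ 1.19 mV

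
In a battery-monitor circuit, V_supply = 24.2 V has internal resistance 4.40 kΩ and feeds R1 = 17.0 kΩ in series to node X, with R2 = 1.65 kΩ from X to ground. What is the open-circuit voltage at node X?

R1' = 4.40 + 17.0 = 21.40 kΩ (source resistance + R1).
V_th is the unloaded tap voltage: V_supply · R2/(R1'+R2) = 24.2 × 0.07158 = 1.732 V.

V_th ≈ 1.73 V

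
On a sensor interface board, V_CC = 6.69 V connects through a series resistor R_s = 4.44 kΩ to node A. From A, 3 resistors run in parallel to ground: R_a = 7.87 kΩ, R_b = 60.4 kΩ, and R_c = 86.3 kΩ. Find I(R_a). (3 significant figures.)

Equivalent of the parallel group: R_p = 6.443 kΩ.
V_A = 6.69 × 6.443/10.88 = 3.961 V.
I(R_a) = V_A / R_a = 3.961/7.87 = 0.5033 mA.

I ≈ 0.503 mA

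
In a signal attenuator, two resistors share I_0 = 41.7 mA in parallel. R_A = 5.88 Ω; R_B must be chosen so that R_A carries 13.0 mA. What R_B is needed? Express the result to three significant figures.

The fraction through R_A equals R_B/(R_A+R_B).
With f = 0.3118, R_B = R_A · f/(1−f) = 5.88 × 0.4530 = 2.663 Ω.

R_B ≈ 2.66 Ω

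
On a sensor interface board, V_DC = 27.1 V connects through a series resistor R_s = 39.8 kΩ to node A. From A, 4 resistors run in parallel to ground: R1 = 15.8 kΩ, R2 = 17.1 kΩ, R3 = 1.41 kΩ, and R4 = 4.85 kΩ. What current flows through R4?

I ≈ 0.132 mA

Combine the parallel branches: R_p = (1/15.8 + 1/17.1 + 1/1.41 + 1/4.85)⁻¹ = 0.9642 kΩ.
Node voltage V_A = V_DC · R_p/(R_s + R_p) = 27.1 × 0.02365 = 0.6410 V.
I(R4) = V_A / R4 = 0.6410/4.85 = 0.1322 mA.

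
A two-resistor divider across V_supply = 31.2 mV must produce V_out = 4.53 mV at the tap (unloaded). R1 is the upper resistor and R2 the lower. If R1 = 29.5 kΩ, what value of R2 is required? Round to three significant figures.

V_out/V_supply = R2/(R1+R2) = 0.1452.
So R2 = R1 · V_out/(V_supply − V_out) = 29.5 × 4.53/(31.2 − 4.53) = 29.5 × 0.1699 = 5.011 kΩ.

R2 ≈ 5.01 kΩ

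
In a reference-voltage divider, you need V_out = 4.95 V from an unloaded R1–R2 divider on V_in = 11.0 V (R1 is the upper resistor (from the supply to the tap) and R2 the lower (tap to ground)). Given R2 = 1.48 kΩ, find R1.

Required fraction k = V_out/V_in = 0.4500.
So R1 = R2 · (V_in/V_out − 1) = 1.48 × (11.0/4.95 − 1) = 1.48 × 1.222 = 1.809 kΩ.

R1 ≈ 1.81 kΩ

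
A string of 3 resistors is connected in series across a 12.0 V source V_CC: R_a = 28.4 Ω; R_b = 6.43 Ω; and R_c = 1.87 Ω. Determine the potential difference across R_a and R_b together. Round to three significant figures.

Total series resistance ΣR = 28.4 + 6.43 + 1.87 = 36.70 Ω.
R_{R_a..R_b} = 28.4 + 6.43 = 34.83 Ω.
V = V_CC · R/ΣR = 12.0 × 0.9490 = 11.39 V.

V ≈ 11.4 V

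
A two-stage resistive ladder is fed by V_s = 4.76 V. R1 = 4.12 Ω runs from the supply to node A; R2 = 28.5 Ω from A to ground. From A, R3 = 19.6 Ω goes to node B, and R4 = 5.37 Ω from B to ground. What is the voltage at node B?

V_B ≈ 0.782 V

Node A sees R2 in parallel with the series input of stage 2, R3 + R4 = 24.97 Ω.
Effective lower resistance at A: R2 ‖ 24.97 = 13.31 Ω.
V_A = 4.76 × 13.31/(4.12 + 13.31) = 3.635 V.
Then the unloaded second divider: V_B = V_A × R4/(R3+R4) = 3.635 × 0.2151 = 0.7817 V.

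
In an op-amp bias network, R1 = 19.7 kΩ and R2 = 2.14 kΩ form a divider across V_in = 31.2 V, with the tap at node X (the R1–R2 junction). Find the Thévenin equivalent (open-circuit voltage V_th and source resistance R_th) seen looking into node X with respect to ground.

Open-circuit (no load on X): V_th = V_in · R2/(R1 + R2) = 31.2 × 2.14/(19.70 + 2.14) = 3.057 V.
Zeroing V_in shorts the top of R1 to ground, so R_th = R1 ‖ R2 = 1.930 kΩ.

V_th ≈ 3.06 V, R_th ≈ 1.93 kΩ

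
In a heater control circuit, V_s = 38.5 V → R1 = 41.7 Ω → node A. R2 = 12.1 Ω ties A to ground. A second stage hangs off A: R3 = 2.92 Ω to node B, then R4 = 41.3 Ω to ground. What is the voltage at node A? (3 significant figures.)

V_A ≈ 7.14 V

The second stage (R3 + R4 = 44.22 Ω) loads node A in parallel with R2.
Effective lower resistance at A: R2 ‖ 44.22 = 9.500 Ω.
First divider: V_A = V_s · 9.500/(41.7 + 9.500) = 7.144 V.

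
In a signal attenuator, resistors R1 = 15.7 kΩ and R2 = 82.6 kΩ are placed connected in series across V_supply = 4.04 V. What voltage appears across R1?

Total series resistance ΣR = 15.7 + 82.6 = 98.30 kΩ.
V = V_supply · R/ΣR = 4.04 × 0.1597 = 0.6452 V.

V ≈ 0.645 V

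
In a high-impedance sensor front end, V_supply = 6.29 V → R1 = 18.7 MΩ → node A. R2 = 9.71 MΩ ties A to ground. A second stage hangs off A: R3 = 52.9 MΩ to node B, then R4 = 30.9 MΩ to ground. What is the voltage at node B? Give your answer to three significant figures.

V_B ≈ 0.737 V

Looking into the second stage from A: R3 + R4 = 83.80 MΩ appears in parallel with R2.
R2 ‖ (R3+R4) = 8.702 MΩ.
First divider: V_A = V_supply · 8.702/(18.7 + 8.702) = 1.997 V.
V_B = V_A × 0.3687 = 0.7365 V.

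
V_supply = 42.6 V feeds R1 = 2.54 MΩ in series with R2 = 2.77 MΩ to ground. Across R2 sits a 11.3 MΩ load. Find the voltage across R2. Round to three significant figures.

V_out ≈ 19.9 V

First combine the lower leg with the load: R2 ‖ R_L = 2.225 MΩ.
Voltage divider with the loaded lower leg: V_out = 42.6 × 2.225/(2.54 + 2.225) = 42.6 × 0.4669 = 19.89 V.
(Unloaded it would be 22.2 V; the load pulls it down.)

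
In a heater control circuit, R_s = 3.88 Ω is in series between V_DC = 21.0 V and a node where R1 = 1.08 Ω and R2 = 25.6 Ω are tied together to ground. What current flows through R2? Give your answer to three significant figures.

Equivalent of the parallel group: R_p = 1.036 Ω.
V_A = 21.0 × 1.036/4.916 = 4.426 V.
Branch current I = V_A/R2 = 4.426/25.6 = 0.1729 A.
(Equivalently: I_total = 4.272 A, then current-divider fraction G_k/ΣG = 0.04048.)

I ≈ 0.173 A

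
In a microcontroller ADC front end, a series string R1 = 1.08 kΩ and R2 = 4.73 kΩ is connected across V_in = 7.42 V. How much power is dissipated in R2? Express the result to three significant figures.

P ≈ 7.71 mW

Series current I = V_in/ΣR = 7.42/5.810 = 1.277 mA.
P(R2) = I²·R2 = (1.277)² × 4.73 = 7.715 mW.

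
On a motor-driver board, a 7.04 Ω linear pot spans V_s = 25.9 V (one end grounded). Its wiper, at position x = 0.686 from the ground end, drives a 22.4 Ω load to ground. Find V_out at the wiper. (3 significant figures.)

Split the track: R_lower = x·R_p = 4.829 Ω, R_upper = (1−x)·R_p = 2.211 Ω.
(x·R_p) ‖ R_L = 3.973 Ω.
Loaded-divider output: V_out = 25.9 × 0.6425 = 16.64 V.

V_out ≈ 16.6 V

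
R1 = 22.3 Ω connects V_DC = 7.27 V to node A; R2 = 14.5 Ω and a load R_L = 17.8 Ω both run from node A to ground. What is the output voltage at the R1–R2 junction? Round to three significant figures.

V_out ≈ 1.92 V

First combine the lower leg with the load: R2 ‖ R_L = 7.991 Ω.
Voltage divider with the loaded lower leg: V_out = 7.27 × 7.991/(22.3 + 7.991) = 7.27 × 0.2638 = 1.918 V.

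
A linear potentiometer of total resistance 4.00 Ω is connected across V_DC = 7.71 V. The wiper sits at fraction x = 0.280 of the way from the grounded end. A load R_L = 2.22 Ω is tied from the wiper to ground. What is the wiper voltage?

Split the track: R_lower = x·R_p = 1.120 Ω, R_upper = (1−x)·R_p = 2.880 Ω.
(x·R_p) ‖ R_L = 0.7444 Ω.
V_out = 7.71 × 0.7444/(2.880 + 0.7444) = 1.584 V.
(Unloaded: V_out = x·V_DC = 2.16 V.)

V_out ≈ 1.58 V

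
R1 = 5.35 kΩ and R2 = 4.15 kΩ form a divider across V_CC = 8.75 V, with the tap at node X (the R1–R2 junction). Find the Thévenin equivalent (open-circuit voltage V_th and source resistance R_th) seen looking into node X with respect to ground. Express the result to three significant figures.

V_th ≈ 3.82 V, R_th ≈ 2.34 kΩ

V_th is the unloaded tap voltage: V_CC · R2/(R1+R2) = 8.75 × 0.4368 = 3.822 V.
With V_CC suppressed (replaced by a short), R_th = R1 ‖ R2 = (5.350 × 4.15)/(5.350 + 4.15) = 2.337 kΩ.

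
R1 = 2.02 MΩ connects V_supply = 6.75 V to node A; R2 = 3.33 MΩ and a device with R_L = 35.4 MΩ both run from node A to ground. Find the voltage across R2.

The load sits in parallel with R2, giving an effective lower resistance R2' = R2·R_L/(R2+R_L) = 3.044 MΩ.
Voltage divider with the loaded lower leg: V_out = 6.75 × 3.044/(2.02 + 3.044) = 6.75 × 0.6011 = 4.057 V.
(Unloaded it would be 4.20 V; the load pulls it down.)

V_out ≈ 4.06 V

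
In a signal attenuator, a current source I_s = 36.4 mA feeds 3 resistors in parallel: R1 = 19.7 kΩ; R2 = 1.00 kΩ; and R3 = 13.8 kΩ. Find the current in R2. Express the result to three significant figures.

Conductances: ΣG = 1/19.7 + 1/1.00 + 1/13.8 = 1.123 (1/kΩ).
R2 takes the fraction G_k/ΣG = 1.000/1.123 = 0.8903, so I = 36.4 × 0.8903 = 32.41 mA.

I ≈ 32.4 mA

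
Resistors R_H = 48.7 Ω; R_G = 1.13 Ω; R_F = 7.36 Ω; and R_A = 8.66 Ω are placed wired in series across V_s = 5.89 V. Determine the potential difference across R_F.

Total series resistance ΣR = 48.7 + 1.13 + 7.36 + 8.66 = 65.85 Ω.
V = V_s · R/ΣR = 5.89 × 0.1118 = 0.6583 V.

V ≈ 0.658 V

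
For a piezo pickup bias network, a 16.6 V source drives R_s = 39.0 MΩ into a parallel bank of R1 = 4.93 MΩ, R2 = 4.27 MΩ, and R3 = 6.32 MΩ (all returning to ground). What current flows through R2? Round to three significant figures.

I ≈ 0.161 µA

Combine the parallel branches: R_p = (1/4.93 + 1/4.27 + 1/6.32)⁻¹ = 1.680 MΩ.
V_A by voltage divider: V_A = 16.6 × 1.680/(39.0 + 1.680) = 0.6855 V.
Branch current I = V_A/R2 = 0.6855/4.27 = 0.1605 µA.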